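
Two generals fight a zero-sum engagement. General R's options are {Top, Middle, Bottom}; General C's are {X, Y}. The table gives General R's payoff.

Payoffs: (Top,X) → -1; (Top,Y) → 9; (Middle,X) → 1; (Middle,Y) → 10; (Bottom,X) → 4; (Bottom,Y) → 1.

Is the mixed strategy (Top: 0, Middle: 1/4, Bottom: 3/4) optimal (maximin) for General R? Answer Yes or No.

Yes

Against X this mix gives (1/4)·1 + (3/4)·4 = 13/4.
Against Y this mix gives (1/4)·10 + (3/4)·1 = 13/4.
All of General C's active replies (X, Y) yield 13/4, and no column does worse for General R. The mix makes General C indifferent and guarantees 13/4, so it is optimal.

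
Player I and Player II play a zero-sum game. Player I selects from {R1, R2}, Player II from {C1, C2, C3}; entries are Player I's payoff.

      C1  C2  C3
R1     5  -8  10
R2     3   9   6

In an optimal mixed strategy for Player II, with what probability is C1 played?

17/19

Row minima: R1 → -8, R2 → 3; maximin = 3.
Column maxima: C1 → 5, C2 → 9, C3 → 10; minimax = 5.
3 ≠ 5, so there is no saddle point; optimal play is mixed.
C3 is strictly dominated by C1 (it gives Player I strictly more in every row), so Player II never plays it.
On the remaining 2×2 (R1, R2 vs C1, C2):
Let Player I play R1 with probability p. Expected payoff against C1: 5p + 3(1−p) = 2p + 3; against C2: (-8)p + 9(1−p) = −17p + 9.
Setting these equal: 2p + 3 = −17p + 9 ⇒ 19p = 6 ⇒ p = 6/19, and the value is (2)·(6/19) + 3 = 69/19.
For Player II: with q = P(C1), equating R1's and R2's payoffs gives 13q − 8 = −6q + 9 ⇒ q = 17/19.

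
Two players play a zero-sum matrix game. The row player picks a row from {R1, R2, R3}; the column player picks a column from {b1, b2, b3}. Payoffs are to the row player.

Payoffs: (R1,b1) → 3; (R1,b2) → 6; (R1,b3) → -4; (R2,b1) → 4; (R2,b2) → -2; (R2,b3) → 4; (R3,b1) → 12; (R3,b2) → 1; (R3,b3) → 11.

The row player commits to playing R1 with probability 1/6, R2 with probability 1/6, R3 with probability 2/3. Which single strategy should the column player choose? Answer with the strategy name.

b2

If the column player plays b1, the row player's expected payoff is (1/6)·3 + (1/6)·4 + (2/3)·12 = 55/6.
If the column player plays b2, the row player's expected payoff is (1/6)·6 + (1/6)·(-2) + (2/3)·1 = 4/3.
If the column player plays b3, the row player's expected payoff is (1/6)·(-4) + (1/6)·4 + (2/3)·11 = 22/3.
The column player minimizes the row player's payoff; the smallest is 4/3, so the best response is b2.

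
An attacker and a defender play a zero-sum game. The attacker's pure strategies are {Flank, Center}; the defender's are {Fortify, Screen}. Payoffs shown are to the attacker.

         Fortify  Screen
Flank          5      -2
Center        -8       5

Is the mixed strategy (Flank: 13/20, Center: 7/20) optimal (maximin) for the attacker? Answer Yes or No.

Against Fortify this mix gives (13/20)·5 + (7/20)·(-8) = 9/20.
Against Screen this mix gives (13/20)·(-2) + (7/20)·5 = 9/20.
All of the defender's active replies (Fortify, Screen) yield 9/20, and no column does worse for the attacker. The mix makes the defender indifferent and guarantees 9/20, so it is optimal.

Yes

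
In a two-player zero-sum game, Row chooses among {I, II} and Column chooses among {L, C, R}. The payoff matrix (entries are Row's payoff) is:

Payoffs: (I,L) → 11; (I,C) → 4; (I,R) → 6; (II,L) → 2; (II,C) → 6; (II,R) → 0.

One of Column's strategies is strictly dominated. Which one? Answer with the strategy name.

R holds Row's payoff strictly below L in every row: 6 < 11, 0 < 2.
So L is strictly dominated for Column.

L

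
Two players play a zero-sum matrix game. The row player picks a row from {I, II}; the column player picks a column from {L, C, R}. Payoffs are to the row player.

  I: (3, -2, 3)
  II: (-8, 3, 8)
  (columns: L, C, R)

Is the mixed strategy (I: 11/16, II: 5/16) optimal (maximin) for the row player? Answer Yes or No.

Yes

Against L this mix gives (11/16)·3 + (5/16)·(-8) = -7/16.
Against C this mix gives (11/16)·(-2) + (5/16)·3 = -7/16.
Against R this mix gives (11/16)·3 + (5/16)·8 = 73/16.
All of the column player's active replies (L, C) yield -7/16, and no column does worse for the row player. The mix makes the column player indifferent and guarantees -7/16, so it is optimal.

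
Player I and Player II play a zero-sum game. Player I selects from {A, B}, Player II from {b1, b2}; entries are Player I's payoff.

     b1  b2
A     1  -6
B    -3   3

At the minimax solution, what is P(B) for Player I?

7/13

Row minima: A → -6, B → -3; maximin = -3.
Column maxima: b1 → 1, b2 → 3; minimax = 1.
-3 ≠ 1, so there is no saddle point; optimal play is mixed.
Let Player I play A with probability p. Expected payoff against b1: 1p + (-3)(1−p) = 4p − 3; against b2: (-6)p + 3(1−p) = −9p + 3.
Setting these equal: 4p − 3 = −9p + 3 ⇒ 13p = 6 ⇒ p = 6/13, and the value is (4)·(6/13) − 3 = -15/13.
For Player II: with q = P(b1), equating A's and B's payoffs gives 7q − 6 = −6q + 3 ⇒ q = 9/13.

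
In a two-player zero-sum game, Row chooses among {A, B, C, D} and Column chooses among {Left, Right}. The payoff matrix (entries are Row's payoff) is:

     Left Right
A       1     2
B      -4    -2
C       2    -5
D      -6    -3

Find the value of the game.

9/8

Row minima: A → 1, B → -4, C → -5, D → -6; maximin = 1.
Column maxima: Left → 2, Right → 2; minimax = 2.
1 ≠ 2, so there is no saddle point; optimal play is mixed.
B is strictly dominated by A, so Row never plays it.
D is strictly dominated by A, so Row never plays it.
On the remaining 2×2 (A, C vs Left, Right):
Let Row play A with probability p. Expected payoff against Left: 1p + 2(1−p) = −p + 2; against Right: 2p + (-5)(1−p) = 7p − 5.
Setting these equal: −p + 2 = 7p − 5 ⇒ −8p = -7 ⇒ p = 7/8, and the value is (-1)·(7/8) + 2 = 9/8.
For Column: with q = P(Left), equating A's and C's payoffs gives −q + 2 = 7q − 5 ⇒ q = 7/8.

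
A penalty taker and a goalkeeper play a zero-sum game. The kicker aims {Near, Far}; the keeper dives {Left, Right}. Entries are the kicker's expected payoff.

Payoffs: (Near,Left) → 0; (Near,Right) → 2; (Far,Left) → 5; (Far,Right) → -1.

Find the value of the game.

Row minima: Near → 0, Far → -1; maximin = 0.
Column maxima: Left → 5, Right → 2; minimax = 2.
0 ≠ 2, so there is no saddle point; optimal play is mixed.
Let the kicker play Near with probability p. Expected payoff against Left: 0p + 5(1−p) = −5p + 5; against Right: 2p + (-1)(1−p) = 3p − 1.
Setting these equal: −5p + 5 = 3p − 1 ⇒ −8p = -6 ⇒ p = 3/4, and the value is (-5)·(3/4) + 5 = 5/4.
For the keeper: with q = P(Left), equating Near's and Far's payoffs gives −2q + 2 = 6q − 1 ⇒ q = 3/8.

5/4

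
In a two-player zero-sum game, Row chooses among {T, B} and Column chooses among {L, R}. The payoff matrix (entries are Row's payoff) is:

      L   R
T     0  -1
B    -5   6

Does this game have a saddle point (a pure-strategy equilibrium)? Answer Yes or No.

Row minima: T → -1, B → -5; maximin = -1.
Column maxima: L → 0, R → 6; minimax = 0.
-1 ≠ 0, so no pure-strategy equilibrium exists.

No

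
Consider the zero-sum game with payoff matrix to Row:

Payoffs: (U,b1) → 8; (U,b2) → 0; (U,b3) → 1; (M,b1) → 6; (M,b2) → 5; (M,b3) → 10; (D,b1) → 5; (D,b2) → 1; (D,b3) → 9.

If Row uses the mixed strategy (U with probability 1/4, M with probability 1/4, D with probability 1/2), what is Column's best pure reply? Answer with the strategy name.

b2

If Column plays b1, Row's expected payoff is (1/4)·8 + (1/4)·6 + (1/2)·5 = 6.
If Column plays b2, Row's expected payoff is (1/4)·0 + (1/4)·5 + (1/2)·1 = 7/4.
If Column plays b3, Row's expected payoff is (1/4)·1 + (1/4)·10 + (1/2)·9 = 29/4.
Column minimizes Row's payoff; the smallest is 7/4, so the best response is b2.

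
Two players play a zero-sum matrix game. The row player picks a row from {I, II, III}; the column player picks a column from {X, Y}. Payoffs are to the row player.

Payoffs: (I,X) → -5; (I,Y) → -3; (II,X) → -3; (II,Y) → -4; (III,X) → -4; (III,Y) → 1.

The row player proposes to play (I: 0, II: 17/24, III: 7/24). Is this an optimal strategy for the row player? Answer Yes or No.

Against X this mix gives (17/24)·(-3) + (7/24)·(-4) = -79/24.
Against Y this mix gives (17/24)·(-4) + (7/24)·1 = -61/24.
The column player will play X, holding the row player to -79/24. Shifting weight toward the row that does better against X would raise this floor (the equalizing mix achieves -19/6 against both X and Y), so the proposed strategy is not optimal.

No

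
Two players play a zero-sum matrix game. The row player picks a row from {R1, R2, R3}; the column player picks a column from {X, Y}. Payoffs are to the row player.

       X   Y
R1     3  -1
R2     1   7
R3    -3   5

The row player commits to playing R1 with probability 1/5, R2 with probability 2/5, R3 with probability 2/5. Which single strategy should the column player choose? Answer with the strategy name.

X

If the column player plays X, the row player's expected payoff is (1/5)·3 + (2/5)·1 + (2/5)·(-3) = -1/5.
If the column player plays Y, the row player's expected payoff is (1/5)·(-1) + (2/5)·7 + (2/5)·5 = 23/5.
The column player minimizes the row player's payoff; the smallest is -1/5, so the best response is X.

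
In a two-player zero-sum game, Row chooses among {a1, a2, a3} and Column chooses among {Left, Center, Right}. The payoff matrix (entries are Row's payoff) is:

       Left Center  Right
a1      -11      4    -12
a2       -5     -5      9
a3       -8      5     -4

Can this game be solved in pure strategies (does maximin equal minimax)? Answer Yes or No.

Yes

Row minima: a1 → -12, a2 → -5, a3 → -8; maximin = -5.
Column maxima: Left → -5, Center → 5, Right → 9; minimax = -5.
maximin = minimax = -5, so a saddle point exists.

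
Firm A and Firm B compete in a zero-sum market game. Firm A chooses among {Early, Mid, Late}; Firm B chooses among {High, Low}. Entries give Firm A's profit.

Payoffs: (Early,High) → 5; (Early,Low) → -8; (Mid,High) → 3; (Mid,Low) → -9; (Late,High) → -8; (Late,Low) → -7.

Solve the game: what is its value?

Row minima: Early → -8, Mid → -9, Late → -8; maximin = -8.
Column maxima: High → 5, Low → -7; minimax = -7.
-8 ≠ -7, so there is no saddle point; optimal play is mixed.
Mid is strictly dominated by Early, so Firm A never plays it.
On the remaining 2×2 (Early, Late vs High, Low):
Let Firm A play Early with probability p. Expected payoff against High: 5p + (-8)(1−p) = 13p − 8; against Low: (-8)p + (-7)(1−p) = −p − 7.
Setting these equal: 13p − 8 = −p − 7 ⇒ 14p = 1 ⇒ p = 1/14, and the value is (13)·(1/14) − 8 = -99/14.
For Firm B: with q = P(High), equating Early's and Late's payoffs gives 13q − 8 = −q − 7 ⇒ q = 1/14.

-99/14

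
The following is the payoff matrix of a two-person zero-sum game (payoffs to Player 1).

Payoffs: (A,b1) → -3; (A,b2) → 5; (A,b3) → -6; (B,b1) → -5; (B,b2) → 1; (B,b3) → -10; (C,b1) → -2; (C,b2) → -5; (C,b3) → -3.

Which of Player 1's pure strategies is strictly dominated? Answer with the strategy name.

B

A gives a strictly higher payoff than B against every column: -3 > -5, 5 > 1, -6 > -10.
So B is strictly dominated and Player 1 never plays it.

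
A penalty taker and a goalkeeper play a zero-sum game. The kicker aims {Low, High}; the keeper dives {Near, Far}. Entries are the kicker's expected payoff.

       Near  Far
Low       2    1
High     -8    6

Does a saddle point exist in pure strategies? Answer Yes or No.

No

Row minima: Low → 1, High → -8; maximin = 1.
Column maxima: Near → 2, Far → 6; minimax = 2.
1 ≠ 2, so no pure-strategy equilibrium exists.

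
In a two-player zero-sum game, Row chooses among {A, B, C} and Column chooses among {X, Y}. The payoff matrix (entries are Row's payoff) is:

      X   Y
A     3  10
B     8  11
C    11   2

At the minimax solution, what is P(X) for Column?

Row minima: A → 3, B → 8, C → 2; maximin = 8.
Column maxima: X → 11, Y → 11; minimax = 11.
8 ≠ 11, so there is no saddle point; optimal play is mixed.
A is strictly dominated by B, so Row never plays it.
On the remaining 2×2 (B, C vs X, Y):
Let Row play B with probability p. Expected payoff against X: 8p + 11(1−p) = −3p + 11; against Y: 11p + 2(1−p) = 9p + 2.
Setting these equal: −3p + 11 = 9p + 2 ⇒ −12p = -9 ⇒ p = 3/4, and the value is (-3)·(3/4) + 11 = 35/4.
For Column: with q = P(X), equating B's and C's payoffs gives −3q + 11 = 9q + 2 ⇒ q = 3/4.

3/4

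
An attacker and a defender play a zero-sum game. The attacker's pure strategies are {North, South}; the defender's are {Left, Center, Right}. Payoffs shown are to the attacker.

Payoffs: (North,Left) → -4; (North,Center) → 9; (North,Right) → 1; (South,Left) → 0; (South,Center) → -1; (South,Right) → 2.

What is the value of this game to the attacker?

Row minima: North → -4, South → -1; maximin = -1.
Column maxima: Left → 0, Center → 9, Right → 2; minimax = 0.
-1 ≠ 0, so there is no saddle point; optimal play is mixed.
Right is strictly dominated by Left (it gives the attacker strictly more in every row), so the defender never plays it.
On the remaining 2×2 (North, South vs Left, Center):
Let the attacker play North with probability p. Expected payoff against Left: (-4)p + 0(1−p) = −4p; against Center: 9p + (-1)(1−p) = 10p − 1.
Setting these equal: −4p = 10p − 1 ⇒ −14p = -1 ⇒ p = 1/14, and the value is (-4)·(1/14) = -2/7.
For the defender: with q = P(Left), equating North's and South's payoffs gives −13q + 9 = q − 1 ⇒ q = 5/7.

-2/7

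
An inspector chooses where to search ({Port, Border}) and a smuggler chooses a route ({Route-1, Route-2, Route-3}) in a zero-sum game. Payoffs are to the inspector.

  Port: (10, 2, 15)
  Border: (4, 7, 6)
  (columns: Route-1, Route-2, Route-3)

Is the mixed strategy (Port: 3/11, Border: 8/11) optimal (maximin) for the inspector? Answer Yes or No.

Against Route-1 this mix gives (3/11)·10 + (8/11)·4 = 62/11.
Against Route-2 this mix gives (3/11)·2 + (8/11)·7 = 62/11.
Against Route-3 this mix gives (3/11)·15 + (8/11)·6 = 93/11.
All of the smuggler's active replies (Route-1, Route-2) yield 62/11, and no column does worse for the inspector. The mix makes the smuggler indifferent and guarantees 62/11, so it is optimal.

Yes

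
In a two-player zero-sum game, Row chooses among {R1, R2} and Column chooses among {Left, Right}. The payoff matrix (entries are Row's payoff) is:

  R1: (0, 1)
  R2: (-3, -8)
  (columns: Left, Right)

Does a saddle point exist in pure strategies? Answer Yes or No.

Row minima: R1 → 0, R2 → -8; maximin = 0.
Column maxima: Left → 0, Right → 1; minimax = 0.
maximin = minimax = 0, so a saddle point exists.

Yes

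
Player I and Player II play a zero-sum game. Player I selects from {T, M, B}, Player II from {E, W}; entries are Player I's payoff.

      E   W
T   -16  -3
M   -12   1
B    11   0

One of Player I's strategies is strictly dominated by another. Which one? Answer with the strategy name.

T

M gives a strictly higher payoff than T against every column: -12 > -16, 1 > -3.
So T is strictly dominated and Player I never plays it.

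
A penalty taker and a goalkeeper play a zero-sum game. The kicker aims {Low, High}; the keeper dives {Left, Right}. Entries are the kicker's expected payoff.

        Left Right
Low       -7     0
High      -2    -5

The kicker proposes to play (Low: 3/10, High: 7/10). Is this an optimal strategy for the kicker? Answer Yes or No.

Yes

Against Left this mix gives (3/10)·(-7) + (7/10)·(-2) = -7/2.
Against Right this mix gives (3/10)·0 + (7/10)·(-5) = -7/2.
All of the keeper's active replies (Left, Right) yield -7/2, and no column does worse for the kicker. The mix makes the keeper indifferent and guarantees -7/2, so it is optimal.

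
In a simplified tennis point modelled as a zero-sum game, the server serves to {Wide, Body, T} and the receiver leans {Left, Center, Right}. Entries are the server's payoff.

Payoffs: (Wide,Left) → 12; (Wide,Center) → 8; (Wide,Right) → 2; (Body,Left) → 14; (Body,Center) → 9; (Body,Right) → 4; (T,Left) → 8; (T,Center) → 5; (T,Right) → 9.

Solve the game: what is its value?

Row minima: Wide → 2, Body → 4, T → 5; maximin = 5.
Column maxima: Left → 14, Center → 9, Right → 9; minimax = 9.
5 ≠ 9, so there is no saddle point; optimal play is mixed.
Wide is strictly dominated by Body, so the server never plays it.
Left is strictly dominated by Center (it gives the server strictly more in every row), so the receiver never plays it.
On the remaining 2×2 (Body, T vs Center, Right):
Let the server play Body with probability p. Expected payoff against Center: 9p + 5(1−p) = 4p + 5; against Right: 4p + 9(1−p) = −5p + 9.
Setting these equal: 4p + 5 = −5p + 9 ⇒ 9p = 4 ⇒ p = 4/9, and the value is (4)·(4/9) + 5 = 61/9.
For the receiver: with q = P(Center), equating Body's and T's payoffs gives 5q + 4 = −4q + 9 ⇒ q = 5/9.

61/9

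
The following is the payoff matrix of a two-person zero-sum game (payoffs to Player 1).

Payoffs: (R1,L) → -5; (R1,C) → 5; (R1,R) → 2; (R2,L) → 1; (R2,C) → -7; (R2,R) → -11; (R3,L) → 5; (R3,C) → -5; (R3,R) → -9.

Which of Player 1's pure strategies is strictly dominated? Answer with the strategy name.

R3 gives a strictly higher payoff than R2 against every column: 5 > 1, -5 > -7, -9 > -11.
So R2 is strictly dominated and Player 1 never plays it.

R2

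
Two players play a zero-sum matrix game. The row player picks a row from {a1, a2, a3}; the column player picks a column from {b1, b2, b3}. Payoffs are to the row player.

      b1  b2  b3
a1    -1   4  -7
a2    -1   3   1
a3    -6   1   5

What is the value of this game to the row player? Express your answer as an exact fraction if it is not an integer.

-1

Row minima: a1 → -7, a2 → -1, a3 → -6; maximin = -1.
Column maxima: b1 → -1, b2 → 4, b3 → 5; minimax = -1.
Since maximin = minimax = -1, there is a saddle point and the value is -1.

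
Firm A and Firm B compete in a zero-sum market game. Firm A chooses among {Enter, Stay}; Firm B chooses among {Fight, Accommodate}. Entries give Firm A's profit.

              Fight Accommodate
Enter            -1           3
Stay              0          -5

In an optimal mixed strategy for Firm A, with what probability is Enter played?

Row minima: Enter → -1, Stay → -5; maximin = -1.
Column maxima: Fight → 0, Accommodate → 3; minimax = 0.
-1 ≠ 0, so there is no saddle point; optimal play is mixed.
Let Firm A play Enter with probability p. Expected payoff against Fight: (-1)p + 0(1−p) = −p; against Accommodate: 3p + (-5)(1−p) = 8p − 5.
Setting these equal: −p = 8p − 5 ⇒ −9p = -5 ⇒ p = 5/9, and the value is (-1)·(5/9) = -5/9.
For Firm B: with q = P(Fight), equating Enter's and Stay's payoffs gives −4q + 3 = 5q − 5 ⇒ q = 8/9.

5/9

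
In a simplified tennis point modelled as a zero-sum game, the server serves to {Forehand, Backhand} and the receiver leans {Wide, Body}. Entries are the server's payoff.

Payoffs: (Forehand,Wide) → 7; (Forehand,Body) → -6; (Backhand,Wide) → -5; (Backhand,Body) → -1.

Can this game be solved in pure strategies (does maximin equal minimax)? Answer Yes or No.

Row minima: Forehand → -6, Backhand → -5; maximin = -5.
Column maxima: Wide → 7, Body → -1; minimax = -1.
-5 ≠ -1, so no pure-strategy equilibrium exists.

No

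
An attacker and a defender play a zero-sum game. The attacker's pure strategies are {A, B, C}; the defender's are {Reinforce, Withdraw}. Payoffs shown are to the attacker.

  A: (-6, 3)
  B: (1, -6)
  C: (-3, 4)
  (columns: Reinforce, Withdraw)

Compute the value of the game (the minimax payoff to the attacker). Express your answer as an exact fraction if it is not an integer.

Row minima: A → -6, B → -6, C → -3; maximin = -3.
Column maxima: Reinforce → 1, Withdraw → 4; minimax = 1.
-3 ≠ 1, so there is no saddle point; optimal play is mixed.
A is strictly dominated by C, so the attacker never plays it.
On the remaining 2×2 (B, C vs Reinforce, Withdraw):
Let the attacker play B with probability p. Expected payoff against Reinforce: 1p + (-3)(1−p) = 4p − 3; against Withdraw: (-6)p + 4(1−p) = −10p + 4.
Setting these equal: 4p − 3 = −10p + 4 ⇒ 14p = 7 ⇒ p = 1/2, and the value is (4)·(1/2) − 3 = -1.
For the defender: with q = P(Reinforce), equating B's and C's payoffs gives 7q − 6 = −7q + 4 ⇒ q = 5/7.

-1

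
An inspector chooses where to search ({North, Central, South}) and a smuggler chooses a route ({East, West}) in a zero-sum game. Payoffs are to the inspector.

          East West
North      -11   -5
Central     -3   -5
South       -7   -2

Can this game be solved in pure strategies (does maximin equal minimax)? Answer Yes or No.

Row minima: North → -11, Central → -5, South → -7; maximin = -5.
Column maxima: East → -3, West → -2; minimax = -3.
-5 ≠ -3, so no pure-strategy equilibrium exists.

No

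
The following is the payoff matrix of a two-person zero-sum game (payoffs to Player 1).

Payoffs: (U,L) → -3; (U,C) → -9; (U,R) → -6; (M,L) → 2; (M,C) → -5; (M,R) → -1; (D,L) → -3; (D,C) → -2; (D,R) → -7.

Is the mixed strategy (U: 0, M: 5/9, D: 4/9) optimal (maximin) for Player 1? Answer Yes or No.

Against L this mix gives (5/9)·2 + (4/9)·(-3) = -2/9.
Against C this mix gives (5/9)·(-5) + (4/9)·(-2) = -11/3.
Against R this mix gives (5/9)·(-1) + (4/9)·(-7) = -11/3.
All of Player 2's active replies (C, R) yield -11/3, and no column does worse for Player 1. The mix makes Player 2 indifferent and guarantees -11/3, so it is optimal.

Yes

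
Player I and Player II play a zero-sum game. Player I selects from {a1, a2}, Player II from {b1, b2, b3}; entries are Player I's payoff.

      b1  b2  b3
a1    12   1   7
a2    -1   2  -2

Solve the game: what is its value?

8/5

Row minima: a1 → 1, a2 → -2; maximin = 1.
Column maxima: b1 → 12, b2 → 2, b3 → 7; minimax = 2.
1 ≠ 2, so there is no saddle point; optimal play is mixed.
b1 is strictly dominated by b3 (it gives Player I strictly more in every row), so Player II never plays it.
On the remaining 2×2 (a1, a2 vs b2, b3):
Let Player I play a1 with probability p. Expected payoff against b2: 1p + 2(1−p) = −p + 2; against b3: 7p + (-2)(1−p) = 9p − 2.
Setting these equal: −p + 2 = 9p − 2 ⇒ −10p = -4 ⇒ p = 2/5, and the value is (-1)·(2/5) + 2 = 8/5.
For Player II: with q = P(b2), equating a1's and a2's payoffs gives −6q + 7 = 4q − 2 ⇒ q = 9/10.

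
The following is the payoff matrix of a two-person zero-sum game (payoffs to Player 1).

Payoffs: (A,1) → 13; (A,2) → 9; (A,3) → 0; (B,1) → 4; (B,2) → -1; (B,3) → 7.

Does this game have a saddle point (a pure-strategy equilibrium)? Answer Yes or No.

No

Row minima: A → 0, B → -1; maximin = 0.
Column maxima: 1 → 13, 2 → 9, 3 → 7; minimax = 7.
0 ≠ 7, so no pure-strategy equilibrium exists.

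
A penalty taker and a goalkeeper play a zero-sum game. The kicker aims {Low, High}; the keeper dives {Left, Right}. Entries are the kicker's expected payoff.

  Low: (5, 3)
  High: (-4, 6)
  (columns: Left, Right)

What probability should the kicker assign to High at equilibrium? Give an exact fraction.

Row minima: Low → 3, High → -4; maximin = 3.
Column maxima: Left → 5, Right → 6; minimax = 5.
3 ≠ 5, so there is no saddle point; optimal play is mixed.
Let the kicker play Low with probability p. Expected payoff against Left: 5p + (-4)(1−p) = 9p − 4; against Right: 3p + 6(1−p) = −3p + 6.
Setting these equal: 9p − 4 = −3p + 6 ⇒ 12p = 10 ⇒ p = 5/6, and the value is (9)·(5/6) − 4 = 7/2.
For the keeper: with q = P(Left), equating Low's and High's payoffs gives 2q + 3 = −10q + 6 ⇒ q = 1/4.

1/6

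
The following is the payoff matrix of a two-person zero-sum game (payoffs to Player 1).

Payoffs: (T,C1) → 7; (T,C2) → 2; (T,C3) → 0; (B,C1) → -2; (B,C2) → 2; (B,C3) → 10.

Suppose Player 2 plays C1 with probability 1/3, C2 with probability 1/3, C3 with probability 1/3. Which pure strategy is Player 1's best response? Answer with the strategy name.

B

Expected payoff of T: (1/3)·7 + (1/3)·2 + (1/3)·0 = 3.
Expected payoff of B: (1/3)·(-2) + (1/3)·2 + (1/3)·10 = 10/3.
The largest is 10/3, so Player 1's best response is B.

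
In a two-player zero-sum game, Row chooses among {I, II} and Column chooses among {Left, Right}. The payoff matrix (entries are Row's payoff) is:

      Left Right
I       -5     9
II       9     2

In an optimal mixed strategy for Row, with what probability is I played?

Row minima: I → -5, II → 2; maximin = 2.
Column maxima: Left → 9, Right → 9; minimax = 9.
2 ≠ 9, so there is no saddle point; optimal play is mixed.
Let Row play I with probability p. Expected payoff against Left: (-5)p + 9(1−p) = −14p + 9; against Right: 9p + 2(1−p) = 7p + 2.
Setting these equal: −14p + 9 = 7p + 2 ⇒ −21p = -7 ⇒ p = 1/3, and the value is (-14)·(1/3) + 9 = 13/3.
For Column: with q = P(Left), equating I's and II's payoffs gives −14q + 9 = 7q + 2 ⇒ q = 1/3.

1/3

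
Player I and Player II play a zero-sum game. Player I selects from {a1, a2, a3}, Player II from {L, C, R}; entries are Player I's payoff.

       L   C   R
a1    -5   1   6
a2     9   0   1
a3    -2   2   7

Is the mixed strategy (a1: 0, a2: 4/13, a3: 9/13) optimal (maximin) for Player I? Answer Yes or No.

Yes

Against L this mix gives (4/13)·9 + (9/13)·(-2) = 18/13.
Against C this mix gives (4/13)·0 + (9/13)·2 = 18/13.
Against R this mix gives (4/13)·1 + (9/13)·7 = 67/13.
All of Player II's active replies (L, C) yield 18/13, and no column does worse for Player I. The mix makes Player II indifferent and guarantees 18/13, so it is optimal.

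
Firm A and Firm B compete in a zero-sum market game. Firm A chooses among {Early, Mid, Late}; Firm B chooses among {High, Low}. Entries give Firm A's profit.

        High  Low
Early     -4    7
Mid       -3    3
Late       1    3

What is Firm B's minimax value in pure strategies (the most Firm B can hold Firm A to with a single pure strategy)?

Column maxima: High → 1, Low → 7.
The smallest of these is 1.

1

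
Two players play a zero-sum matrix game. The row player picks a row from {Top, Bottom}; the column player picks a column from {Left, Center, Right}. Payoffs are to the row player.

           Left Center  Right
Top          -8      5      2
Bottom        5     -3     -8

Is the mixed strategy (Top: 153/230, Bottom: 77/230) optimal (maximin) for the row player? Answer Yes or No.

Against Left this mix gives (153/230)·(-8) + (77/230)·5 = -839/230.
Against Center this mix gives (153/230)·5 + (77/230)·(-3) = 267/115.
Against Right this mix gives (153/230)·2 + (77/230)·(-8) = -31/23.
The column player will play Left, holding the row player to -839/230. Shifting weight toward the row that does better against Left would raise this floor (the equalizing mix achieves -54/23 against both Left and Right), so the proposed strategy is not optimal.

No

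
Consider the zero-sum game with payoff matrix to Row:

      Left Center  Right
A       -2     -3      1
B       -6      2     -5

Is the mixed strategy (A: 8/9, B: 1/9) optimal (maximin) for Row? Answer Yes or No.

Yes

Against Left this mix gives (8/9)·(-2) + (1/9)·(-6) = -22/9.
Against Center this mix gives (8/9)·(-3) + (1/9)·2 = -22/9.
Against Right this mix gives (8/9)·1 + (1/9)·(-5) = 1/3.
All of Column's active replies (Left, Center) yield -22/9, and no column does worse for Row. The mix makes Column indifferent and guarantees -22/9, so it is optimal.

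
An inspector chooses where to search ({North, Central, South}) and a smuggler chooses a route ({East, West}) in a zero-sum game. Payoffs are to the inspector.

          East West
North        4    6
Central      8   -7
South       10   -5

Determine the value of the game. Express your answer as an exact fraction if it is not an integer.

Row minima: North → 4, Central → -7, South → -5; maximin = 4.
Column maxima: East → 10, West → 6; minimax = 6.
4 ≠ 6, so there is no saddle point; optimal play is mixed.
Central is strictly dominated by South, so the inspector never plays it.
On the remaining 2×2 (North, South vs East, West):
Let the inspector play North with probability p. Expected payoff against East: 4p + 10(1−p) = −6p + 10; against West: 6p + (-5)(1−p) = 11p − 5.
Setting these equal: −6p + 10 = 11p − 5 ⇒ −17p = -15 ⇒ p = 15/17, and the value is (-6)·(15/17) + 10 = 80/17.
For the smuggler: with q = P(East), equating North's and South's payoffs gives −2q + 6 = 15q − 5 ⇒ q = 11/17.

80/17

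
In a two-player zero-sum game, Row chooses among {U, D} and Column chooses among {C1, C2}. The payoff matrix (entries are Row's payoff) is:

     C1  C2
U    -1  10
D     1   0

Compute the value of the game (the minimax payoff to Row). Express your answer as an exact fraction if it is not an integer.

Row minima: U → -1, D → 0; maximin = 0.
Column maxima: C1 → 1, C2 → 10; minimax = 1.
0 ≠ 1, so there is no saddle point; optimal play is mixed.
Let Row play U with probability p. Expected payoff against C1: (-1)p + 1(1−p) = −2p + 1; against C2: 10p + 0(1−p) = 10p.
Setting these equal: −2p + 1 = 10p ⇒ −12p = -1 ⇒ p = 1/12, and the value is (-2)·(1/12) + 1 = 5/6.
For Column: with q = P(C1), equating U's and D's payoffs gives −11q + 10 = q ⇒ q = 5/6.

5/6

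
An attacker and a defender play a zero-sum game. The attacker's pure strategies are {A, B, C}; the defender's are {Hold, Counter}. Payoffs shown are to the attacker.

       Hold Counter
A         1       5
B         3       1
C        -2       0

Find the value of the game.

Row minima: A → 1, B → 1, C → -2; maximin = 1.
Column maxima: Hold → 3, Counter → 5; minimax = 3.
1 ≠ 3, so there is no saddle point; optimal play is mixed.
C is strictly dominated by A, so the attacker never plays it.
On the remaining 2×2 (A, B vs Hold, Counter):
Let the attacker play A with probability p. Expected payoff against Hold: 1p + 3(1−p) = −2p + 3; against Counter: 5p + 1(1−p) = 4p + 1.
Setting these equal: −2p + 3 = 4p + 1 ⇒ −6p = -2 ⇒ p = 1/3, and the value is (-2)·(1/3) + 3 = 7/3.
For the defender: with q = P(Hold), equating A's and B's payoffs gives −4q + 5 = 2q + 1 ⇒ q = 2/3.

7/3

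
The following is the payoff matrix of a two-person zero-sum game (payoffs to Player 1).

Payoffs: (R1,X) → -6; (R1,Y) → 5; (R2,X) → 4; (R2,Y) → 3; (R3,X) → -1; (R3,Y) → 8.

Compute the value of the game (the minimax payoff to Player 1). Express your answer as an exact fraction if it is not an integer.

7/2

Row minima: R1 → -6, R2 → 3, R3 → -1; maximin = 3.
Column maxima: X → 4, Y → 8; minimax = 4.
3 ≠ 4, so there is no saddle point; optimal play is mixed.
R1 is strictly dominated by R3, so Player 1 never plays it.
On the remaining 2×2 (R2, R3 vs X, Y):
Let Player 1 play R2 with probability p. Expected payoff against X: 4p + (-1)(1−p) = 5p − 1; against Y: 3p + 8(1−p) = −5p + 8.
Setting these equal: 5p − 1 = −5p + 8 ⇒ 10p = 9 ⇒ p = 9/10, and the value is (5)·(9/10) − 1 = 7/2.
For Player 2: with q = P(X), equating R2's and R3's payoffs gives q + 3 = −9q + 8 ⇒ q = 1/2.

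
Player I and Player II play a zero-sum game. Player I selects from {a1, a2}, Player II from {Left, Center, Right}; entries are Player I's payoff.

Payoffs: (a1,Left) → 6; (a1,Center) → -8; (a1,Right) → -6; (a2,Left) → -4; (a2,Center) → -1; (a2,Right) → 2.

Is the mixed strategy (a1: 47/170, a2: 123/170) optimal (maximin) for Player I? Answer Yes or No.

No

Against Left this mix gives (47/170)·6 + (123/170)·(-4) = -21/17.
Against Center this mix gives (47/170)·(-8) + (123/170)·(-1) = -499/170.
Against Right this mix gives (47/170)·(-6) + (123/170)·2 = -18/85.
Player II will play Center, holding Player I to -499/170. Shifting weight toward the row that does better against Center would raise this floor (the equalizing mix achieves -38/17 against both Center and Left), so the proposed strategy is not optimal.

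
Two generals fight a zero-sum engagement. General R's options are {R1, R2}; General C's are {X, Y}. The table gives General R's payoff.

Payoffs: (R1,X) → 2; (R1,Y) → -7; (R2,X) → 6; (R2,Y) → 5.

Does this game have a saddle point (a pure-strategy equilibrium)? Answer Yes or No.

Yes

Row minima: R1 → -7, R2 → 5; maximin = 5.
Column maxima: X → 6, Y → 5; minimax = 5.
maximin = minimax = 5, so a saddle point exists.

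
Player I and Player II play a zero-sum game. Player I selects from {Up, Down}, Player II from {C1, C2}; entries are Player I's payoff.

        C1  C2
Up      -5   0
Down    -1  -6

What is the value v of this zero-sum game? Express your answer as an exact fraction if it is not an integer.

Row minima: Up → -5, Down → -6; maximin = -5.
Column maxima: C1 → -1, C2 → 0; minimax = -1.
-5 ≠ -1, so there is no saddle point; optimal play is mixed.
Let Player I play Up with probability p. Expected payoff against C1: (-5)p + (-1)(1−p) = −4p − 1; against C2: 0p + (-6)(1−p) = 6p − 6.
Setting these equal: −4p − 1 = 6p − 6 ⇒ −10p = -5 ⇒ p = 1/2, and the value is (-4)·(1/2) − 1 = -3.
For Player II: with q = P(C1), equating Up's and Down's payoffs gives −5q = 5q − 6 ⇒ q = 3/5.

-3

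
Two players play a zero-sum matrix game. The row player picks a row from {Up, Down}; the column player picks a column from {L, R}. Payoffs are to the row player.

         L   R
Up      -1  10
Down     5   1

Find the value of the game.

17/5

Row minima: Up → -1, Down → 1; maximin = 1.
Column maxima: L → 5, R → 10; minimax = 5.
1 ≠ 5, so there is no saddle point; optimal play is mixed.
Let the row player play Up with probability p. Expected payoff against L: (-1)p + 5(1−p) = −6p + 5; against R: 10p + 1(1−p) = 9p + 1.
Setting these equal: −6p + 5 = 9p + 1 ⇒ −15p = -4 ⇒ p = 4/15, and the value is (-6)·(4/15) + 5 = 17/5.
For the column player: with q = P(L), equating Up's and Down's payoffs gives −11q + 10 = 4q + 1 ⇒ q = 3/5.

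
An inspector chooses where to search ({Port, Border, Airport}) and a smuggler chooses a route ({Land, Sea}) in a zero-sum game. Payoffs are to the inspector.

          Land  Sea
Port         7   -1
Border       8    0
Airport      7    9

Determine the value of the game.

Row minima: Port → -1, Border → 0, Airport → 7; maximin = 7.
Column maxima: Land → 8, Sea → 9; minimax = 8.
7 ≠ 8, so there is no saddle point; optimal play is mixed.
Port is strictly dominated by Border, so the inspector never plays it.
On the remaining 2×2 (Border, Airport vs Land, Sea):
Let the inspector play Border with probability p. Expected payoff against Land: 8p + 7(1−p) = p + 7; against Sea: 0p + 9(1−p) = −9p + 9.
Setting these equal: p + 7 = −9p + 9 ⇒ 10p = 2 ⇒ p = 1/5, and the value is (1)·(1/5) + 7 = 36/5.
For the smuggler: with q = P(Land), equating Border's and Airport's payoffs gives 8q = −2q + 9 ⇒ q = 9/10.

36/5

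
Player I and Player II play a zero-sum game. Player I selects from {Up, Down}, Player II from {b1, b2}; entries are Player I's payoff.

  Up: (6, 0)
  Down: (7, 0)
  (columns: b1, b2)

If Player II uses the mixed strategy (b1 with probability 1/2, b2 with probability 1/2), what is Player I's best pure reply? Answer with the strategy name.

Down

Expected payoff of Up: (1/2)·6 + (1/2)·0 = 3.
Expected payoff of Down: (1/2)·7 + (1/2)·0 = 7/2.
The largest is 7/2, so Player I's best response is Down.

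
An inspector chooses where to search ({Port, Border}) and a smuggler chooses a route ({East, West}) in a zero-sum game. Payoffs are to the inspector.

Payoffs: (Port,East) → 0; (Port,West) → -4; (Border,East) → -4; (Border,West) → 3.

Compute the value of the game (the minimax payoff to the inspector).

Row minima: Port → -4, Border → -4; maximin = -4.
Column maxima: East → 0, West → 3; minimax = 0.
-4 ≠ 0, so there is no saddle point; optimal play is mixed.
Let the inspector play Port with probability p. Expected payoff against East: 0p + (-4)(1−p) = 4p − 4; against West: (-4)p + 3(1−p) = −7p + 3.
Setting these equal: 4p − 4 = −7p + 3 ⇒ 11p = 7 ⇒ p = 7/11, and the value is (4)·(7/11) − 4 = -16/11.
For the smuggler: with q = P(East), equating Port's and Border's payoffs gives 4q − 4 = −7q + 3 ⇒ q = 7/11.

-16/11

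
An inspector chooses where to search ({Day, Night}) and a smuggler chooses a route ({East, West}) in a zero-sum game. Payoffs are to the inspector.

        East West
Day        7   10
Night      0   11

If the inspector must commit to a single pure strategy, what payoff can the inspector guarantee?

7

Row minima: Day → 7, Night → 0.
The best of these is 7.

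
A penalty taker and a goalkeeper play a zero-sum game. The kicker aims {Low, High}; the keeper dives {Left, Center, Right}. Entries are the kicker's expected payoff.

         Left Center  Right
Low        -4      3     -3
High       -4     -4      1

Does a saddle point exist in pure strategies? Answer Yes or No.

Yes

Row minima: Low → -4, High → -4; maximin = -4.
Column maxima: Left → -4, Center → 3, Right → 1; minimax = -4.
maximin = minimax = -4, so a saddle point exists.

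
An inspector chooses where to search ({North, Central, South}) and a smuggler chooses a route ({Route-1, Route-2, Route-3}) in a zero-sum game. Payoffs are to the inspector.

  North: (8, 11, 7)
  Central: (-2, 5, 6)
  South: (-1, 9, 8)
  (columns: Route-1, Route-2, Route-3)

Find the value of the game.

71/10

Row minima: North → 7, Central → -2, South → -1; maximin = 7.
Column maxima: Route-1 → 8, Route-2 → 11, Route-3 → 8; minimax = 8.
7 ≠ 8, so there is no saddle point; optimal play is mixed.
Central is strictly dominated by North, so the inspector never plays it.
Route-2 is strictly dominated by Route-1 (it gives the inspector strictly more in every row), so the smuggler never plays it.
On the remaining 2×2 (North, South vs Route-1, Route-3):
Let the inspector play North with probability p. Expected payoff against Route-1: 8p + (-1)(1−p) = 9p − 1; against Route-3: 7p + 8(1−p) = −p + 8.
Setting these equal: 9p − 1 = −p + 8 ⇒ 10p = 9 ⇒ p = 9/10, and the value is (9)·(9/10) − 1 = 71/10.
For the smuggler: with q = P(Route-1), equating North's and South's payoffs gives q + 7 = −9q + 8 ⇒ q = 1/10.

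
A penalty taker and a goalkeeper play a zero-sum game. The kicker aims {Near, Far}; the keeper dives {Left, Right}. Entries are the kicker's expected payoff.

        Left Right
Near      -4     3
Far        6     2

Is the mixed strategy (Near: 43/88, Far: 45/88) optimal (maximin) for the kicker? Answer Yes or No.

No

Against Left this mix gives (43/88)·(-4) + (45/88)·6 = 49/44.
Against Right this mix gives (43/88)·3 + (45/88)·2 = 219/88.
The keeper will play Left, holding the kicker to 49/44. Shifting weight toward the row that does better against Left would raise this floor (the equalizing mix achieves 26/11 against both Left and Right), so the proposed strategy is not optimal.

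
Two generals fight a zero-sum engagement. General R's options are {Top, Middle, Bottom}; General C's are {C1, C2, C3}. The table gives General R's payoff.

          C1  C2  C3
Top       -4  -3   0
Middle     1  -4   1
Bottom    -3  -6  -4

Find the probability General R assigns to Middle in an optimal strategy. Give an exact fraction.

Row minima: Top → -4, Middle → -4, Bottom → -6; maximin = -4.
Column maxima: C1 → 1, C2 → -3, C3 → 1; minimax = -3.
-4 ≠ -3, so there is no saddle point; optimal play is mixed.
Bottom is strictly dominated by Middle, so General R never plays it.
C3 is strictly dominated by C2 (it gives General R strictly more in every row), so General C never plays it.
On the remaining 2×2 (Top, Middle vs C1, C2):
Let General R play Top with probability p. Expected payoff against C1: (-4)p + 1(1−p) = −5p + 1; against C2: (-3)p + (-4)(1−p) = p − 4.
Setting these equal: −5p + 1 = p − 4 ⇒ −6p = -5 ⇒ p = 5/6, and the value is (-5)·(5/6) + 1 = -19/6.
For General C: with q = P(C1), equating Top's and Middle's payoffs gives −q − 3 = 5q − 4 ⇒ q = 1/6.

1/6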